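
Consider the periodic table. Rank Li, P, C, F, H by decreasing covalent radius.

Radius decreases left→right (rising Z_eff, same n) and increases top→bottom (higher n).
These span different periods and groups, so the two trends combine.
F > H: period and group pull opposite ways; the down-group shift dominates (64 vs 32 pm).
C > F: C lies to the left of F in period 2, so the across-period effect alone puts C larger.
P > C: period and group pull opposite ways; the down-group shift dominates (111 vs 75 pm).
Li > P: period and group pull opposite ways; the across-period shift dominates (133 vs 111 pm).
Tabulated atomic radius (pm): H 32, Li 133, C 75, F 64, P 111.
So from largest to smallest: Li > P > C > F > H.

Li > P > C > F > H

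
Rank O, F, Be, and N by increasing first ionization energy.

Be < O < N < F

Be is in period 2, group 2; N is in period 2, group 15; O is in period 2, group 16; F is in period 2, group 17.
IE₁ increases left→right with effective nuclear charge and decreases top→bottom as the valence shell moves farther out.
All lie in period 2; the across-period trend (first ionization energy increases left to right) applies, with the exception below.
Note the exception: N has a higher first ionization energy than O, contrary to the simple trend — pairing an electron in O's 2p⁴ costs repulsion energy, so O ionizes more easily than half-filled N (2p³).
For reference (kJ/mol): Be 900, N 1402, O 1314, F 1681.
So from lowest to highest: Be < O < N < F.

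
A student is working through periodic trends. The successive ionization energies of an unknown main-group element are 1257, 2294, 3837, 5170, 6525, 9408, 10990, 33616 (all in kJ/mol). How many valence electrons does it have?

7

Look for the largest jump between consecutive ionization energies: IE8/IE7 ≈ 3.1, far larger than any earlier ratio.
That jump marks the point where a core electron is being removed. So the atom has 7 valence electrons.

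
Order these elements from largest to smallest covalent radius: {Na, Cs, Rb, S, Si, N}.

Cs > Rb > Na > Si > S > N

Across a period the added protons contract the valence shell; down a group each new principal shell makes the atom larger.
Neither a single period nor a single group — weigh both effects.
S > N: period and group pull opposite ways; the down-group shift dominates (103 vs 71 pm).
Si > S: Si lies to the left of S in period 3, so the across-period effect alone puts Si larger.
Na > Si: both are in period 3; the period trend gives Na the larger value.
Rb > Na: Rb sits below Na in group 1, so the down-group effect alone puts Rb larger.
Cs > Rb: they share group 1; the group trend gives Cs the larger value.
Tabulated atomic radius (pm): N 71, Na 155, Si 116, S 103, Rb 210, Cs 232.
So from largest to smallest: Cs > Rb > Na > Si > S > N.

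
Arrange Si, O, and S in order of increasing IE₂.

Si < S < O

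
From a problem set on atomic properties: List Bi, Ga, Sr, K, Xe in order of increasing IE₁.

K, Sr, Ga, Bi, Xe

K is in period 4, group 1; Ga is in period 4, group 13; Sr is in period 5, group 2; Xe is in period 5, group 18; Bi is in period 6, group 15.
First ionization energy rises across a period (greater Z_eff holds electrons more tightly) and falls down a group (valence electrons are farther from the nucleus).
These span different periods and groups, so the two trends combine.
Sr > K: period and group pull opposite ways; the across-period shift dominates (550 vs 419 kJ/mol).
Ga > Sr: both effects reinforce here, so Ga is clearly the higher of the two.
Bi > Ga: period and group pull opposite ways; the across-period shift dominates (703 vs 579 kJ/mol).
Xe > Bi: relative to Bi, both the across-period and down-group shifts push Xe's first ionization energy up.
Approximate values (kJ/mol): K 419, Ga 579, Sr 550, Xe 1170, Bi 703.
So from lowest to highest: K < Sr < Ga < Bi < Xe.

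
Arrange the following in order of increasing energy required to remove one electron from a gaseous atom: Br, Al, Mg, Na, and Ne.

Na, Al, Mg, Br, Ne

Ne is in period 2, group 18; Na is in period 3, group 1; Mg is in period 3, group 2; Al is in period 3, group 13; Br is in period 4, group 17.
Across a period the outer electron is held more tightly (higher IE₁); down a group it sits in a higher shell, more shielded, and comes off more easily.
These span different periods and groups, so the two trends combine.
Al > Na: both are in period 3; the period trend gives Al the larger value.
Mg > Al: this pair runs against the simple trend — see the exception note.
Br > Mg: period and group pull opposite ways; the across-period shift dominates (1140 vs 738 kJ/mol).
Ne > Br: both effects reinforce here, so Ne is clearly the higher of the two.
Note the exception: Mg has a higher first ionization energy than Al, contrary to the simple trend — Al's single 3p electron is easier to remove than one from Mg's filled 3s².
For reference (kJ/mol): Ne 2081, Na 496, Mg 738, Al 578, Br 1140.
So from lowest to highest: Na < Al < Mg < Br < Ne.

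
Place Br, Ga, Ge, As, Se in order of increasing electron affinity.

Electron affinity generally becomes more exothermic across a period toward the halogens and less exothermic down a group.
All lie in period 4; the across-period trend (electron affinity increases left to right) applies, with the exception below.
Note the exception: Ge has a higher electron affinity than As, contrary to the simple trend — adding an electron to As's half-filled 4p³ is unfavourable, so Ge (4p²) has the more exothermic EA.
Approximate values (kJ/mol): Ga 29, Ge 119, As 78, Se 195, Br 325.
So from lowest to highest: Ga < As < Ge < Se < Br.

Ga, As, Ge, Se, Br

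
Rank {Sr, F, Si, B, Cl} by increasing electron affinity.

Sr < B < Si < F < Cl

EA tends to increase across a period and decrease down a group, though the pattern is less regular than for IE or radius.
Neither a single period nor a single group — weigh both effects.
B > Sr: relative to Sr, both the across-period and down-group shifts push B's electron affinity up.
Si > B: period and group pull opposite ways; the across-period shift dominates (134 vs 27 kJ/mol).
F > Si: both effects reinforce here, so F is clearly the higher of the two.
Cl > F: this pair runs against the simple trend — see the exception note.
Note the exception: Cl has a higher electron affinity than F, contrary to the simple trend — F's small 2p subshell makes the incoming electron feel strong e⁻–e⁻ repulsion, so Cl actually releases more energy on gaining an electron.
Tabulated electron affinity (kJ/mol): B 27, F 328, Si 134, Cl 349, Sr 5.
So from lowest to highest: Sr < B < Si < F < Cl.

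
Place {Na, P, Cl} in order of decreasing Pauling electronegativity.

Na is in period 3, group 1; P is in period 3, group 15; Cl is in period 3, group 17.
Electronegativity increases across a period and decreases down a group, tracking effective nuclear charge and atomic size.
All lie in period 3, so electronegativity increases left to right.
So from highest to lowest: Cl > P > Na.

Cl > P > Na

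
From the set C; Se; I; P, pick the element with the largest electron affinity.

I

C is in period 2, group 14; P is in period 3, group 15; Se is in period 4, group 16; I is in period 5, group 17.
Adding an electron releases more energy for atoms nearer the top right (short of the noble gases).
A diagonal step moves right (one effect) and down (the opposite effect) at once.
C > P: period and group pull opposite ways; the down-group shift dominates (122 vs 72 kJ/mol).
Se > C: period and group pull opposite ways; the across-period shift dominates (195 vs 122 kJ/mol).
I > Se: the two effects oppose for this pair; the across-period effect wins (295 vs 195 kJ/mol).
Tabulated electron affinity (kJ/mol): C 122, P 72, Se 195, I 295.
The largest electron affinity among these belongs to I.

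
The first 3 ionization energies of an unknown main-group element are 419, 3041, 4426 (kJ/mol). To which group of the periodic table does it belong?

Group 1

Look for the largest jump between consecutive ionization energies: IE2/IE1 ≈ 7.3, far larger than any earlier ratio.
That jump marks the point where a core electron is being removed. So the atom has 1 valence electron.
A main-group element with 1 valence electron is in group 1.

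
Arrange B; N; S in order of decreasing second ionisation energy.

N, B, S

Consider each +1 ion: B⁺ still has 2 valence electrons; N⁺ still has 4 valence electrons; S⁺ still has 5 valence electrons.
All are still removing valence electrons, so compare the +1 ions as you would atoms: IE_2 generally rises across a period (higher Z_eff) and falls down a group (larger shell), subject to the usual subshell exceptions.
Valence configurations: B⁺ [He]2s², N⁺ [He]2s²2p², S⁺ [Ne]3s²3p³.
Approximate IE_2 values (kJ/mol): B 2427, N 2856, S 2252.
So the second ionization energies run S < B < N.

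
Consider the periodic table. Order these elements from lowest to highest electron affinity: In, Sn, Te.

In < Sn < Te

In is in period 5, group 13; Sn is in period 5, group 14; Te is in period 5, group 16.
EA tends to increase across a period and decrease down a group, though the pattern is less regular than for IE or radius.
All lie in period 5, so electron affinity increases left to right.
So from lowest to highest: In < Sn < Te.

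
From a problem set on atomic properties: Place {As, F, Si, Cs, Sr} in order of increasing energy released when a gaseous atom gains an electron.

Sr < Cs < As < Si < F

F is in period 2, group 17; Si is in period 3, group 14; As is in period 4, group 15; Sr is in period 5, group 2; Cs is in period 6, group 1.
EA tends to increase across a period and decrease down a group, though the pattern is less regular than for IE or radius.
These span different periods and groups, so the two trends combine.
Cs > Sr: this pair runs against the simple trend — see the exception note.
As > Cs: relative to Cs, both the across-period and down-group shifts push As's electron affinity up.
Si > As: period and group pull opposite ways; the down-group shift dominates (134 vs 78 kJ/mol).
F > Si: relative to Si, both the across-period and down-group shifts push F's electron affinity up.
Note the exception: Cs has a higher electron affinity than Sr, contrary to the simple trend — adding an electron to Sr (ns²) has to open a new, higher-energy np subshell, which is unfavourable.
For reference (kJ/mol): F 328, Si 134, As 78, Sr 5, Cs 46.
So from lowest to highest: Sr < Cs < As < Si < F.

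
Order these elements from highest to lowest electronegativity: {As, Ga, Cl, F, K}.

F is in period 2, group 17; Cl is in period 3, group 17; K is in period 4, group 1; Ga is in period 4, group 13; As is in period 4, group 15.
Smaller atoms with higher effective nuclear charge are more electronegative.
Here both period and group differ, so the two effects have to be weighed against each other.
Ga > K: both are in period 4; the period trend gives Ga the larger value.
As > Ga: As lies to the right of Ga in period 4, so the across-period effect alone puts As higher.
Cl > As: both effects reinforce here, so Cl is clearly the higher of the two.
F > Cl: they share group 17; the group trend gives F the larger value.
For reference (Pauling): F 3.98, Cl 3.16, K 0.82, Ga 1.81, As 2.18.
So from highest to lowest: F > Cl > As > Ga > K.

F, Cl, As, Ga, K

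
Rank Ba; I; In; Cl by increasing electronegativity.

Ba, In, I, Cl

Atoms toward the upper right of the periodic table pull bonding electrons most strongly.
Here both period and group differ, so the two effects have to be weighed against each other.
In > Ba: both effects reinforce here, so In is clearly the higher of the two.
I > In: both are in period 5; the period trend gives I the larger value.
Cl > I: Cl sits above I in group 17, so the down-group effect alone puts Cl higher.
Approximate values (Pauling): Cl 3.16, In 1.78, I 2.66, Ba 0.89.
So from lowest to highest: Ba < In < I < Cl.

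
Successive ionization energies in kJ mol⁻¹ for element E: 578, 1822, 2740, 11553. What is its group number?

Look for the largest jump between consecutive ionization energies: IE4/IE3 ≈ 4.2, far larger than any earlier ratio.
That jump marks the point where a core electron is being removed. So the atom has 3 valence electrons.
A main-group element with 3 valence electrons is in group 13.

Group 13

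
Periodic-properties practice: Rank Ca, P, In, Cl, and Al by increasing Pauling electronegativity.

Al is in period 3, group 13; P is in period 3, group 15; Cl is in period 3, group 17; Ca is in period 4, group 2; In is in period 5, group 13.
EN rises left→right (higher Z_eff, smaller atoms) and falls top→bottom (larger, more shielded atoms).
Neither a single period nor a single group — weigh both effects.
Al > Ca: relative to Ca, both the across-period and down-group shifts push Al's electronegativity up.
In > Al: this pair runs against the simple trend — see the exception note.
P > In: relative to In, both the across-period and down-group shifts push P's electronegativity up.
Cl > P: Cl lies to the right of P in period 3, so the across-period effect alone puts Cl higher.
Note the exception: In has a higher electronegativity than Al, contrary to the simple trend — poor shielding by filled d (and f) subshells raises the heavier element's effective nuclear charge more than the simple down-group trend predicts.
For reference (Pauling): Al 1.61, P 2.19, Cl 3.16, Ca 1.00, In 1.78.
So from lowest to highest: Ca < Al < In < P < Cl.

Ca < Al < In < P < Cl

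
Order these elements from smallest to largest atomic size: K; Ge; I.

Ge < I < K

K is in period 4, group 1; Ge is in period 4, group 14; I is in period 5, group 17.
Across a period the added protons contract the valence shell; down a group each new principal shell makes the atom larger.
These span different periods and groups, so the two trends combine.
I > Ge: period and group pull opposite ways; the down-group shift dominates (133 vs 121 pm).
K > I: the two effects oppose for this pair; the across-period effect wins (196 vs 133 pm).
For reference (pm): K 196, Ge 121, I 133.
So from smallest to largest: Ge < I < K.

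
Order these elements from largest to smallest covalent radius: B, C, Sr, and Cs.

Cs, Sr, B, C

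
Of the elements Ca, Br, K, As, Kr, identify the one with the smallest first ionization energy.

K is in period 4, group 1; Ca is in period 4, group 2; As is in period 4, group 15; Br is in period 4, group 17; Kr is in period 4, group 18.
First ionization energy rises across a period (greater Z_eff holds electrons more tightly) and falls down a group (valence electrons are farther from the nucleus).
All lie in period 4, so first ionization energy increases left to right.
The smallest first ionization energy among these belongs to K.

K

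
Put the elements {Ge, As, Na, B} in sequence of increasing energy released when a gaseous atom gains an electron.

B, Na, As, Ge

B is in period 2, group 13; Na is in period 3, group 1; Ge is in period 4, group 14; As is in period 4, group 15.
Atoms with high Z_eff and room in the valence shell (especially the halogens) have the most exothermic electron affinities.
Here both period and group differ, so the two effects have to be weighed against each other.
Na > B: this pair runs against the simple trend — see the exception note.
As > Na: period and group pull opposite ways; the across-period shift dominates (78 vs 53 kJ/mol).
Ge > As: this pair runs against the simple trend — see the exception note.
Note the exception: Na has a higher electron affinity than B, contrary to the simple trend — B's ns²np¹ configuration gives only a small electron affinity — the sparsely filled np subshell binds an added electron weakly.
Note the exception: Ge has a higher electron affinity than As, contrary to the simple trend — adding an electron to As's half-filled 4p³ is unfavourable, so Ge (4p²) has the more exothermic EA.
Tabulated electron affinity (kJ/mol): B 27, Na 53, Ge 119, As 78.
So from lowest to highest: B < Na < As < Ge.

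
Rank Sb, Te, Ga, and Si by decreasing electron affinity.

Adding an electron releases more energy for atoms nearer the top right (short of the noble gases).
These span different periods and groups, so the two trends combine.
Sb > Ga: the two effects oppose for this pair; the across-period effect wins (103 vs 29 kJ/mol).
Si > Sb: period and group pull opposite ways; the down-group shift dominates (134 vs 103 kJ/mol).
Te > Si: the two effects oppose for this pair; the across-period effect wins (190 vs 134 kJ/mol).
For reference (kJ/mol): Si 134, Ga 29, Sb 103, Te 190.
So from highest to lowest: Te > Si > Sb > Ga.

Te > Si > Sb > Ga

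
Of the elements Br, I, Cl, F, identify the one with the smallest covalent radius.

F

F is in period 2, group 17; Cl is in period 3, group 17; Br is in period 4, group 17; I is in period 5, group 17.
Across a period the added protons contract the valence shell; down a group each new principal shell makes the atom larger.
All are in group 17, so atomic radius increases down the group.
The smallest covalent radius among these belongs to F.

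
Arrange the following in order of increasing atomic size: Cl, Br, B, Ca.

B is in period 2, group 13; Cl is in period 3, group 17; Ca is in period 4, group 2; Br is in period 4, group 17.
Moving right in a period, electrons are added to the same shell under a stronger nuclear pull, so atoms get smaller; moving down, a new shell is opened and atoms get larger.
Here both period and group differ, so the two effects have to be weighed against each other.
Cl > B: the two effects oppose for this pair; the down-group effect wins (99 vs 85 pm).
Br > Cl: Br sits below Cl in group 17, so the down-group effect alone puts Br larger.
Ca > Br: both are in period 4; the period trend gives Ca the larger value.
Tabulated atomic radius (pm): B 85, Cl 99, Ca 171, Br 114.
So from smallest to largest: B < Cl < Br < Ca.

B < Cl < Br < Ca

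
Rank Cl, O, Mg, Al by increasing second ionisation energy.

Mg < Al < Cl < O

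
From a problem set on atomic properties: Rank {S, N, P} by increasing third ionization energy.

IE_3 is the cost of taking one more electron from the +2 cation: S²⁺ still has 4 valence electrons; N²⁺ still has 3 valence electrons; P²⁺ still has 3 valence electrons.
All are still removing valence electrons, so compare the +2 ions as you would atoms: IE_3 generally rises across a period (higher Z_eff) and falls down a group (larger shell), subject to the usual subshell exceptions.
Valence configurations: S²⁺ [Ne]3s²3p², N²⁺ [He]2s²2p¹, P²⁺ [Ne]3s²3p¹.
Tabulated IE_3 (kJ/mol): S 3357, N 4578, P 2914.
Hence IE_3: P < S < N.

P < S < N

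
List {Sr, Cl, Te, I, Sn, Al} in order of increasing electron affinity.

Sr < Al < Sn < Te < I < Cl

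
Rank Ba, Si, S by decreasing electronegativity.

Si is in period 3, group 14; S is in period 3, group 16; Ba is in period 6, group 2.
Electronegativity increases across a period and decreases down a group, tracking effective nuclear charge and atomic size.
These span different periods and groups, so the two trends combine.
Si > Ba: relative to Ba, both the across-period and down-group shifts push Si's electronegativity up.
S > Si: S lies to the right of Si in period 3, so the across-period effect alone puts S higher.
Approximate values (Pauling): Si 1.90, S 2.58, Ba 0.89.
So from highest to lowest: S > Si > Ba.

S > Si > Ba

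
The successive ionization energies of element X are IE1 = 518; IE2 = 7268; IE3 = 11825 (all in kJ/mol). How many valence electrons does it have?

Look for the largest jump between consecutive ionization energies: IE2/IE1 ≈ 14.0, far larger than any earlier ratio.
That jump marks the point where a core electron is being removed. So the atom has 1 valence electron.

1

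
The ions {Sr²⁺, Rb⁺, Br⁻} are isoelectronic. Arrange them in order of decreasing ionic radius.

Br⁻, Rb⁺, Sr²⁺

All of these have 36 electrons, so size is governed by nuclear charge alone: the more protons, the stronger the pull on the same electron cloud, and the smaller the ion.
Nuclear charges: Sr²⁺ (Z=38), Rb⁺ (Z=37), Br⁻ (Z=35).
Largest to smallest: Br⁻ > Rb⁺ > Sr²⁺.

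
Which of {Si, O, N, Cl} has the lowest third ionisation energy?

Si

The third ionization energy removes an electron from the +2 ion. For each element: Si²⁺ still has 2 valence electrons; O²⁺ still has 4 valence electrons; N²⁺ still has 3 valence electrons; Cl²⁺ still has 5 valence electrons.
All are still removing valence electrons, so compare the +2 ions as you would atoms: IE_3 generally rises across a period (higher Z_eff) and falls down a group (larger shell), subject to the usual subshell exceptions.
Valence configurations: Si²⁺ [Ne]3s², O²⁺ [He]2s²2p², N²⁺ [He]2s²2p¹, Cl²⁺ [Ne]3s²3p³.
Tabulated IE_3 (kJ/mol): Si 3232, O 5300, N 4578, Cl 3822.
Overall IE_3 order: Si < Cl < N < O.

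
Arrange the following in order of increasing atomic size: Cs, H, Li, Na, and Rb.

H is in period 1, group 1; Li is in period 2, group 1; Na is in period 3, group 1; Rb is in period 5, group 1; Cs is in period 6, group 1.
Moving right in a period, electrons are added to the same shell under a stronger nuclear pull, so atoms get smaller; moving down, a new shell is opened and atoms get larger.
All are in group 1, so atomic radius increases down the group.
So from smallest to largest: H < Li < Na < Rb < Cs.

H < Li < Na < Rb < Cs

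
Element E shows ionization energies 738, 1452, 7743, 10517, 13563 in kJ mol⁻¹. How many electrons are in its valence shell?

Look for the largest jump between consecutive ionization energies: IE3/IE2 ≈ 5.3, far larger than any earlier ratio.
That jump marks the point where a core electron is being removed. So the atom has 2 valence electrons.

2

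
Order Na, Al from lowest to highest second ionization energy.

Al < Na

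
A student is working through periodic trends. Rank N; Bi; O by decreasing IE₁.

N > O > Bi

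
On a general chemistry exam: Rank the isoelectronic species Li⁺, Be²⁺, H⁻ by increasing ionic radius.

All of these have 2 electrons, so size is governed by nuclear charge alone: the more protons, the stronger the pull on the same electron cloud, and the smaller the ion.
Nuclear charges: Be²⁺ (Z=4), Li⁺ (Z=3), H⁻ (Z=1).
Smallest to largest: Be²⁺ < Li⁺ < H⁻.

Be²⁺, Li⁺, H⁻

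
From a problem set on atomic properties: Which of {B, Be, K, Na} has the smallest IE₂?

Consider each +1 ion: B⁺ still has 2 valence electrons; Be⁺ still has 1 valence electron; K⁺ is the bare [Ar] core; Na⁺ is the bare [Ne] core.
Breaking into a closed-shell core is much more expensive than removing a leftover valence electron — K and Na have the largest IE_2 here.
Valence configurations: B⁺ [He]2s², Be⁺ [He]2s¹.
The numbers (kJ/mol): B 2427, Be 1757, K 3052, Na 4562.
Hence IE_2: Be < B < K < Na.

Be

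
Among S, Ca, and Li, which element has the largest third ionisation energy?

Li

IE_3 is the cost of taking one more electron from the +2 cation: S²⁺ still has 4 valence electrons; Ca²⁺ is the bare [Ar] core; Li²⁺ is already 1 electron into the core.
Pulling an electron out of a noble-gas core costs far more than removing a remaining valence electron, so Ca and Li sit at the high end of IE_3.
Approximate IE_3 values (kJ/mol): S 3357, Ca 4912, Li 11815.
Putting it together, IE_3: S < Ca < Li.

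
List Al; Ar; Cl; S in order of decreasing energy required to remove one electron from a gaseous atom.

Removing the outermost electron gets harder across a period and easier down a group.
All lie in period 3, so first ionization energy increases left to right.
So from highest to lowest: Ar > Cl > S > Al.

Ar > Cl > S > Al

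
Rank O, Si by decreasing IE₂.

O > Si

After 1 electron has been removed, what remains? O⁺ still has 5 valence electrons; Si⁺ still has 3 valence electrons.
All are still removing valence electrons, so compare the +1 ions as you would atoms: IE_2 generally rises across a period (higher Z_eff) and falls down a group (larger shell), subject to the usual subshell exceptions.
Valence configurations: O⁺ [He]2s²2p³, Si⁺ [Ne]3s²3p¹.
The numbers (kJ/mol): O 3388, Si 1577.
Hence IE_2: Si < O.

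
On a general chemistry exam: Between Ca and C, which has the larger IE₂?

C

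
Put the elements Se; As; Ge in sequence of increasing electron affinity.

As, Ge, Se

Ge is in period 4, group 14; As is in period 4, group 15; Se is in period 4, group 16.
Adding an electron releases more energy for atoms nearer the top right (short of the noble gases).
All lie in period 4; the across-period trend (electron affinity increases left to right) applies, with the exception below.
Note the exception: Ge has a higher electron affinity than As, contrary to the simple trend — adding an electron to As's half-filled 4p³ is unfavourable, so Ge (4p²) has the more exothermic EA.
Approximate values (kJ/mol): Ge 119, As 78, Se 195.
So from lowest to highest: As < Ge < Se.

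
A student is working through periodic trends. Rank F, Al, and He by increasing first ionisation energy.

He is in period 1, group 18; F is in period 2, group 17; Al is in period 3, group 13.
First ionization energy rises across a period (greater Z_eff holds electrons more tightly) and falls down a group (valence electrons are farther from the nucleus).
Here both period and group differ, so the two effects have to be weighed against each other.
F > Al: relative to Al, both the across-period and down-group shifts push F's first ionization energy up.
He > F: relative to F, both the across-period and down-group shifts push He's first ionization energy up.
Approximate values (kJ/mol): He 2372, F 1681, Al 578.
So from lowest to highest: Al < F < He.

Al, F, He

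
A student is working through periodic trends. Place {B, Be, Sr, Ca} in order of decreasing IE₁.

Removing the outermost electron gets harder across a period and easier down a group.
These span different periods and groups, so the two trends combine.
Ca > Sr: they share group 2; the group trend gives Ca the larger value.
B > Ca: relative to Ca, both the across-period and down-group shifts push B's first ionization energy up.
Be > B: this pair runs against the simple trend — see the exception note.
Note the exception: Be has a higher first ionization energy than B, contrary to the simple trend — removing B's lone 2p electron is easier than breaking Be's filled 2s².
For reference (kJ/mol): Be 900, B 801, Ca 590, Sr 550.
So from highest to lowest: Be > B > Ca > Sr.

Be, B, Ca, Sr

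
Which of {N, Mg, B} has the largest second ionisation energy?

After 1 electron has been removed, what remains? N⁺ still has 4 valence electrons; Mg⁺ still has 1 valence electron; B⁺ still has 2 valence electrons.
All are still removing valence electrons, so compare the +1 ions as you would atoms: IE_2 generally rises across a period (higher Z_eff) and falls down a group (larger shell), subject to the usual subshell exceptions.
Valence configurations: N⁺ [He]2s²2p², Mg⁺ [Ne]3s¹, B⁺ [He]2s².
Approximate IE_2 values (kJ/mol): N 2856, Mg 1451, B 2427.
Putting it together, IE_2: Mg < B < N.

N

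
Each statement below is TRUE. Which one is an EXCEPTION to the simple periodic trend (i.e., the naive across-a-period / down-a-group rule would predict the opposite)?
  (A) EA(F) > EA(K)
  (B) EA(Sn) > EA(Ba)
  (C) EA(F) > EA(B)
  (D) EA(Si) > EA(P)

The general trend: electron affinity increases across a period and decreases down a group.
(A) F (period 2, group 17) vs K (period 4, group 1): the stated order agrees with the simple trend.
(B) Sn (period 5, group 14) vs Ba (period 6, group 2): the stated order agrees with the simple trend.
(C) F (period 2, group 17) vs B (period 2, group 13): the stated order agrees with the simple trend.
(D) Si (period 3, group 14) vs P (period 3, group 15): the stated order contradicts the simple trend.
The exception is (D): adding an electron to P's half-filled 3p³ is unfavourable, so Si (3p²) has the more exothermic EA.

(D)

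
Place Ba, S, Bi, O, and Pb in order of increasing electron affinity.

O is in period 2, group 16; S is in period 3, group 16; Ba is in period 6, group 2; Pb is in period 6, group 14; Bi is in period 6, group 15.
Atoms with high Z_eff and room in the valence shell (especially the halogens) have the most exothermic electron affinities.
Neither a single period nor a single group — weigh both effects.
Pb > Ba: Pb lies to the right of Ba in period 6, so the across-period effect alone puts Pb higher.
Bi > Pb: Bi lies to the right of Pb in period 6, so the across-period effect alone puts Bi higher.
O > Bi: both effects reinforce here, so O is clearly the higher of the two.
S > O: this pair runs against the simple trend — see the exception note.
Note the exception: S has a higher electron affinity than O, contrary to the simple trend — the compact 2p subshell of O repels the added electron more than S's larger 3p does.
For reference (kJ/mol): O 141, S 200, Ba 14, Pb 35, Bi 91.
So from lowest to highest: Ba < Pb < Bi < O < S.

Ba, Pb, Bi, O, S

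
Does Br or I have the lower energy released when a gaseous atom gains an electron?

Br is in period 4, group 17; I is in period 5, group 17.
Electron affinity generally becomes more exothermic across a period toward the halogens and less exothermic down a group.
All are in group 17, so electron affinity increases up the group.
So I has the lower energy released when a gaseous atom gains an electron (I < Br).

I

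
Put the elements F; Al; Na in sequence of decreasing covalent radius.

F is in period 2, group 17; Na is in period 3, group 1; Al is in period 3, group 13.
Atomic radius shrinks across a period as nuclear charge pulls the same shell inward, and grows down a group as new shells are added.
Here both period and group differ, so the two effects have to be weighed against each other.
Al > F: both effects reinforce here, so Al is clearly the larger of the two.
Na > Al: Na lies to the left of Al in period 3, so the across-period effect alone puts Na larger.
For reference (pm): F 64, Na 155, Al 126.
So from largest to smallest: Na > Al > F.

Na, Al, F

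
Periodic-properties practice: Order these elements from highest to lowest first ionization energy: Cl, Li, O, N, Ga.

N > O > Cl > Ga > Li

IE₁ increases left→right with effective nuclear charge and decreases top→bottom as the valence shell moves farther out.
These span different periods and groups, so the two trends combine.
Ga > Li: the two effects oppose for this pair; the across-period effect wins (579 vs 520 kJ/mol).
Cl > Ga: relative to Ga, both the across-period and down-group shifts push Cl's first ionization energy up.
O > Cl: the two effects oppose for this pair; the down-group effect wins (1314 vs 1251 kJ/mol).
N > O: this pair runs against the simple trend — see the exception note.
Note the exception: N has a higher first ionization energy than O, contrary to the simple trend — pairing an electron in O's 2p⁴ costs repulsion energy, so O ionizes more easily than half-filled N (2p³).
Tabulated first ionization energy (kJ/mol): Li 520, N 1402, O 1314, Cl 1251, Ga 579.
So from highest to lowest: N > O > Cl > Ga > Li.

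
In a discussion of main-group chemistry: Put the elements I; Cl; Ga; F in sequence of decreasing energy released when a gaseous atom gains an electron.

Cl, F, I, Ga

F is in period 2, group 17; Cl is in period 3, group 17; Ga is in period 4, group 13; I is in period 5, group 17.
EA tends to increase across a period and decrease down a group, though the pattern is less regular than for IE or radius.
These span different periods and groups, so the two trends combine.
I > Ga: period and group pull opposite ways; the across-period shift dominates (295 vs 29 kJ/mol).
F > I: they share group 17; the group trend gives F the larger value.
Cl > F: this pair runs against the simple trend — see the exception note.
Note the exception: Cl has a higher electron affinity than F, contrary to the simple trend — F's small 2p subshell makes the incoming electron feel strong e⁻–e⁻ repulsion, so Cl actually releases more energy on gaining an electron.
Approximate values (kJ/mol): F 328, Cl 349, Ga 29, I 295.
So from highest to lowest: Cl > F > I > Ga.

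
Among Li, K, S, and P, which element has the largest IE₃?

Li

After 2 electrons have been removed, what remains? Li²⁺ is already 1 electron into the core; K²⁺ is already 1 electron into the core; S²⁺ still has 4 valence electrons; P²⁺ still has 3 valence electrons.
Breaking into a closed-shell core is much more expensive than removing a leftover valence electron — K and Li have the largest IE_3 here.
Valence configurations: S²⁺ [Ne]3s²3p², P²⁺ [Ne]3s²3p¹.
Tabulated IE_3 (kJ/mol): Li 11815, K 4420, S 3357, P 2914.
Hence IE_3: P < S < K < Li.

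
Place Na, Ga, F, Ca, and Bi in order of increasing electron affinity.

F is in period 2, group 17; Na is in period 3, group 1; Ca is in period 4, group 2; Ga is in period 4, group 13; Bi is in period 6, group 15.
Adding an electron releases more energy for atoms nearer the top right (short of the noble gases).
Neither a single period nor a single group — weigh both effects.
Ga > Ca: Ga lies to the right of Ca in period 4, so the across-period effect alone puts Ga higher.
Na > Ga: period and group pull opposite ways; the down-group shift dominates (53 vs 29 kJ/mol).
Bi > Na: period and group pull opposite ways; the across-period shift dominates (91 vs 53 kJ/mol).
F > Bi: both effects reinforce here, so F is clearly the higher of the two.
Tabulated electron affinity (kJ/mol): F 328, Na 53, Ca 2, Ga 29, Bi 91.
So from lowest to highest: Ca < Ga < Na < Bi < F.

Ca < Ga < Na < Bi < F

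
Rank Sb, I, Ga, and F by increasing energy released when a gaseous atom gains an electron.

Ga, Sb, I, F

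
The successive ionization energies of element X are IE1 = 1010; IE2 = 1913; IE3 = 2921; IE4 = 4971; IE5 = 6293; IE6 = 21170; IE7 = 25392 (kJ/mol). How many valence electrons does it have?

5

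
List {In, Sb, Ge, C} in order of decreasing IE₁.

C, Sb, Ge, In

First ionization energy rises across a period (greater Z_eff holds electrons more tightly) and falls down a group (valence electrons are farther from the nucleus).
These span different periods and groups, so the two trends combine.
Ge > In: relative to In, both the across-period and down-group shifts push Ge's first ionization energy up.
Sb > Ge: period and group pull opposite ways; the across-period shift dominates (831 vs 762 kJ/mol).
C > Sb: the two effects oppose for this pair; the down-group effect wins (1086 vs 831 kJ/mol).
Tabulated first ionization energy (kJ/mol): C 1086, Ge 762, In 558, Sb 831.
So from highest to lowest: C > Sb > Ge > In.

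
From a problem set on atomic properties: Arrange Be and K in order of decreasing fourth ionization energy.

Be > K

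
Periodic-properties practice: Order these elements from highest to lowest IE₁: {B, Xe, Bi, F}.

B is in period 2, group 13; F is in period 2, group 17; Xe is in period 5, group 18; Bi is in period 6, group 15.
Across a period the outer electron is held more tightly (higher IE₁); down a group it sits in a higher shell, more shielded, and comes off more easily.
Here both period and group differ, so the two effects have to be weighed against each other.
B > Bi: the two effects oppose for this pair; the down-group effect wins (801 vs 703 kJ/mol).
Xe > B: the two effects oppose for this pair; the across-period effect wins (1170 vs 801 kJ/mol).
F > Xe: the two effects oppose for this pair; the down-group effect wins (1681 vs 1170 kJ/mol).
Approximate values (kJ/mol): B 801, F 1681, Xe 1170, Bi 703.
So from highest to lowest: F > Xe > B > Bi.

F, Xe, B, Bi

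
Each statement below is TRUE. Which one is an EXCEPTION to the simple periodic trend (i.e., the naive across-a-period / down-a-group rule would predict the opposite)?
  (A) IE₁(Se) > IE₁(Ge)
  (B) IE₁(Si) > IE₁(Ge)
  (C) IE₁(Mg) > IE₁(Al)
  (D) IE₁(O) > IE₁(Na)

(C)

The general trend: first ionization energy increases across a period and decreases down a group.
(A) Se (period 4, group 16) vs Ge (period 4, group 14): the stated order agrees with the simple trend.
(B) Si (period 3, group 14) vs Ge (period 4, group 14): the stated order agrees with the simple trend.
(C) Mg (period 3, group 2) vs Al (period 3, group 13): the stated order contradicts the simple trend.
(D) O (period 2, group 16) vs Na (period 3, group 1): the stated order agrees with the simple trend.
The exception is (C): Al's single 3p electron is easier to remove than one from Mg's filled 3s².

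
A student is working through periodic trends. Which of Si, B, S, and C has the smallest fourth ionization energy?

The fourth ionization energy removes an electron from the +3 ion. For each element: Si³⁺ still has 1 valence electron; B³⁺ is the bare [He] core; S³⁺ still has 3 valence electrons; C³⁺ still has 1 valence electron.
Breaking into a closed-shell core is much more expensive than removing a leftover valence electron — B has the largest IE_4 here.
Valence configurations: Si³⁺ [Ne]3s¹, S³⁺ [Ne]3s²3p¹, C³⁺ [He]2s¹.
Tabulated IE_4 (kJ/mol): Si 4356, B 25026, S 4556, C 6223.
So the fourth ionization energies run Si < S < C < B.

Si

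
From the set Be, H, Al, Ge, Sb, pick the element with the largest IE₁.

H

Across a period the outer electron is held more tightly (higher IE₁); down a group it sits in a higher shell, more shielded, and comes off more easily.
These sit on a diagonal, where the across-period and down-group effects partly cancel.
Ge > Al: the two effects oppose for this pair; the across-period effect wins (762 vs 578 kJ/mol).
Sb > Ge: period and group pull opposite ways; the across-period shift dominates (831 vs 762 kJ/mol).
Be > Sb: the two effects oppose for this pair; the down-group effect wins (900 vs 831 kJ/mol).
H > Be: the two effects oppose for this pair; the down-group effect wins (1312 vs 900 kJ/mol).
Tabulated first ionization energy (kJ/mol): H 1312, Be 900, Al 578, Ge 762, Sb 831.
The largest IE₁ among these belongs to H.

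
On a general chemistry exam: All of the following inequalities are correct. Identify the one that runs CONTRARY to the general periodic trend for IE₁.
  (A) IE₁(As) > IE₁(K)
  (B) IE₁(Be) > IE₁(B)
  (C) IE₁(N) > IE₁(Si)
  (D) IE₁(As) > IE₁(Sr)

The general trend: IE₁ increases across a period and decreases down a group.
(A) As (period 4, group 15) vs K (period 4, group 1): the stated order agrees with the simple trend.
(B) Be (period 2, group 2) vs B (period 2, group 13): the stated order contradicts the simple trend.
(C) N (period 2, group 15) vs Si (period 3, group 14): the stated order agrees with the simple trend.
(D) As (period 4, group 15) vs Sr (period 5, group 2): the stated order agrees with the simple trend.
The exception is (B): removing B's lone 2p electron is easier than breaking Be's filled 2s².

(B)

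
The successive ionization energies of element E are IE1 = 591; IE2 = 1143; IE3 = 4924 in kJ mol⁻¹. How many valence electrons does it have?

2

Look for the largest jump between consecutive ionization energies: IE3/IE2 ≈ 4.3, far larger than any earlier ratio.
That jump marks the point where a core electron is being removed. So the atom has 2 valence electrons.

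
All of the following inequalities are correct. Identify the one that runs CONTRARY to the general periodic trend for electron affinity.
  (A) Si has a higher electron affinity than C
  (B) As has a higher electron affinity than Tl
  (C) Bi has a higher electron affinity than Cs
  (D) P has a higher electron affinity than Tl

(A)

The general trend: electron affinity increases across a period and decreases down a group.
(A) Si (period 3, group 14) vs C (period 2, group 14): the stated order contradicts the simple trend.
(B) As (period 4, group 15) vs Tl (period 6, group 13): the stated order agrees with the simple trend.
(C) Bi (period 6, group 15) vs Cs (period 6, group 1): the stated order agrees with the simple trend.
(D) P (period 3, group 15) vs Tl (period 6, group 13): the stated order agrees with the simple trend.
The exception is (A): Si's larger, more diffuse 3p orbitals accept an added electron slightly more readily than C's compact 2p.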